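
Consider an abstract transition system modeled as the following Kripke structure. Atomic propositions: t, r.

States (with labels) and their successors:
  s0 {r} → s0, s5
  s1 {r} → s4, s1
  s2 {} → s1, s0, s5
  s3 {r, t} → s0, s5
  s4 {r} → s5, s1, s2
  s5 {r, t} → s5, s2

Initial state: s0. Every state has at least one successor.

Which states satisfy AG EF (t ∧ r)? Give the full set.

{s0, s1, s2, s3, s4, s5}

States satisfying EF (t ∧ r): {s0, s1, s2, s3, s4, s5}.
States satisfying AG EF (t ∧ r): {s0, s1, s2, s3, s4, s5}.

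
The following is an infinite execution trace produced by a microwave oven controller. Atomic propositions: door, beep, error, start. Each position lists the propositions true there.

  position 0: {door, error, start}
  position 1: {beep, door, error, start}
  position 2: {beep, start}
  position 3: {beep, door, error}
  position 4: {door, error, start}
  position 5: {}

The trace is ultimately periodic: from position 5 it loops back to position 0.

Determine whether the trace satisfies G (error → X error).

No

error → X error must hold at every position from 0 onward. It fails at position 1, so G (error → X error) is false.
Positions where error holds: 0, 1, 3, 4.
Check X error at each: 0→ok, 1→fails, 3→ok, 4→fails.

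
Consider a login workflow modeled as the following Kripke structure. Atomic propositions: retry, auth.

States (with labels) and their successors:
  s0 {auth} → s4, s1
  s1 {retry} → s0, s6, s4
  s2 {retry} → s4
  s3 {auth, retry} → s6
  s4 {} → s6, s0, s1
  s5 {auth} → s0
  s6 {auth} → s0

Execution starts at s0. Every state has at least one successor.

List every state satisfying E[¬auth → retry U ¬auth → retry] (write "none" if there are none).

States satisfying ¬auth → retry: {s0, s1, s2, s3, s5, s6}.
States satisfying E[¬auth → retry U ¬auth → retry]: {s0, s1, s2, s3, s5, s6}.

{s0, s1, s2, s3, s5, s6}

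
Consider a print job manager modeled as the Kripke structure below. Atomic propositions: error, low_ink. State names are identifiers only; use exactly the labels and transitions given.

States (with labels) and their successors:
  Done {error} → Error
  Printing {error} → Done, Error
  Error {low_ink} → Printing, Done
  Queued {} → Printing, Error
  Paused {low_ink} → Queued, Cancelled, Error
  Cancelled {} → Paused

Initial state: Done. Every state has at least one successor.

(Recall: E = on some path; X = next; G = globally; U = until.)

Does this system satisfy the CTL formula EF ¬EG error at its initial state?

States satisfying ¬EG error: {Done, Printing, Error, Queued, Paused, Cancelled}.
States satisfying EF ¬EG error: {Done, Printing, Error, Queued, Paused, Cancelled}.
Some path from Done reaches a state where ¬EG error holds.
Done ∈ Sat(EF ¬EG error).

Satisfied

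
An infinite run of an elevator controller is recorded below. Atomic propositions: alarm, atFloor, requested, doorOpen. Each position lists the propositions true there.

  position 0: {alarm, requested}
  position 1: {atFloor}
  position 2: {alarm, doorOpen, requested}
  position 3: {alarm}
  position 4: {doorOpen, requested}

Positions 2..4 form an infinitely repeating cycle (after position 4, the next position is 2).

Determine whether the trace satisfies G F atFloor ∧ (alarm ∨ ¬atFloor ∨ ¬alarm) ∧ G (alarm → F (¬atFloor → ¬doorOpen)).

alarm → F (¬atFloor → ¬doorOpen) holds at every position 0..4, and those are all positions ever visited, so G (alarm → F (¬atFloor → ¬doorOpen)) holds.
Positions where alarm holds: 0, 2, 3.
Check F (¬atFloor → ¬doorOpen) at each: 0→ok, 2→ok, 3→ok.
At position 0: G F atFloor ∧ (alarm ∨ ¬atFloor ∨ ¬alarm) is false; G (alarm → F (¬atFloor → ¬doorOpen)) is true; so G F atFloor ∧ (alarm ∨ ¬atFloor ∨ ¬alarm) ∧ G (alarm → F (¬atFloor → ¬doorOpen)) is false.

Violated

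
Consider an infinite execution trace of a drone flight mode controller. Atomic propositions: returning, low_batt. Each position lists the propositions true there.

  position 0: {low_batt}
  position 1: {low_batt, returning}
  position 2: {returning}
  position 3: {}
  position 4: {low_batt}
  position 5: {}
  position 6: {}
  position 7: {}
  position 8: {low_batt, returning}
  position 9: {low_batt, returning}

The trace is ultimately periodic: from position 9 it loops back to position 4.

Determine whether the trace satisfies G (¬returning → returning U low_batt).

¬returning → returning U low_batt must hold at every position from 0 onward. It fails at position 3, so G (¬returning → returning U low_batt) is false.
Positions where ¬returning holds: 0, 3, 4, 5, 6, 7.
Check returning U low_batt at each: 0→ok, 3→fails, 4→ok, 5→fails, 6→fails, 7→fails.

Violated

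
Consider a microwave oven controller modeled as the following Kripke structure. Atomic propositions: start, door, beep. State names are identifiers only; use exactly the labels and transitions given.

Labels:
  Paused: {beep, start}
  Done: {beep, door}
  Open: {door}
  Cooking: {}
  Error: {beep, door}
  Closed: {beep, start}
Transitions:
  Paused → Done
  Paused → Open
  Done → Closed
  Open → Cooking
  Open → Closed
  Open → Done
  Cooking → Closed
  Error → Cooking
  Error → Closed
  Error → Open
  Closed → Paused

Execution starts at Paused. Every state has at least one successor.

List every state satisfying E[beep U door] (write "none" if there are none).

{Paused, Done, Open, Error, Closed}

States satisfying beep: {Paused, Done, Error, Closed}.
States satisfying door: {Done, Open, Error}.
States satisfying E[beep U door]: {Paused, Done, Open, Error, Closed}.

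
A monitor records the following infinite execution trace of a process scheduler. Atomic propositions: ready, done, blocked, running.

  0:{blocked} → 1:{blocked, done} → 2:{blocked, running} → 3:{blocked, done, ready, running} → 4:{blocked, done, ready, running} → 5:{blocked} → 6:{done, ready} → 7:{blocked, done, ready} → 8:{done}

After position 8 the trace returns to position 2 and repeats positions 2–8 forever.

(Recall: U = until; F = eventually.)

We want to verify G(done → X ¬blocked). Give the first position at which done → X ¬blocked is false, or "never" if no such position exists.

Check done → X ¬blocked at each position in order: 0 ✓.
At position 1 the labels are {blocked, done} and the next position 2 has {blocked, running}, so done → X ¬blocked is false there. This is the first violation.

1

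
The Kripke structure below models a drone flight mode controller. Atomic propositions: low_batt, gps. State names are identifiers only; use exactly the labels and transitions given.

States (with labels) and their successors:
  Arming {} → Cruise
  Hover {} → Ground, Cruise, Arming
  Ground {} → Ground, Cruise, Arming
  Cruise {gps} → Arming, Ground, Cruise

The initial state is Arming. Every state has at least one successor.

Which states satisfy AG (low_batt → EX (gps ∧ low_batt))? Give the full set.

{Arming, Hover, Ground, Cruise}

States satisfying low_batt → EX (gps ∧ low_batt): {Arming, Hover, Ground, Cruise}.
States satisfying AG (low_batt → EX (gps ∧ low_batt)): {Arming, Hover, Ground, Cruise}.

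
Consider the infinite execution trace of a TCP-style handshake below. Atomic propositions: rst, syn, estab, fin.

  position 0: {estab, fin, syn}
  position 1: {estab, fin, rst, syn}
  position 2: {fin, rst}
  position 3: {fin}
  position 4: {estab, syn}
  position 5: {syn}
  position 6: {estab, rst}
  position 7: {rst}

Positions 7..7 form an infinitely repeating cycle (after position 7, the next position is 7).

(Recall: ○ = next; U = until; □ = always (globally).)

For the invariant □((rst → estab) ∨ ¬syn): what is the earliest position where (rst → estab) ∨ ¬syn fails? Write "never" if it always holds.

(rst → estab) ∨ ¬syn holds at every position 0..7, and those are all the positions the trace ever visits, so the invariant □((rst → estab) ∨ ¬syn) is never violated.

never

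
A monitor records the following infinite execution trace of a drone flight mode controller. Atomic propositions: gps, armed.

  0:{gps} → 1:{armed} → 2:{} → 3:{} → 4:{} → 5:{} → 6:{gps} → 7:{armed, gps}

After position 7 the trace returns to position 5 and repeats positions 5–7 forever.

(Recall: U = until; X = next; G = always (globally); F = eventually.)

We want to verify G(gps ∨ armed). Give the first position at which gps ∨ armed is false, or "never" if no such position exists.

2

Check gps ∨ armed at each position in order: 0 ✓, 1 ✓.
At position 2 the labels are {}, so gps ∨ armed is false there. This is the first violation.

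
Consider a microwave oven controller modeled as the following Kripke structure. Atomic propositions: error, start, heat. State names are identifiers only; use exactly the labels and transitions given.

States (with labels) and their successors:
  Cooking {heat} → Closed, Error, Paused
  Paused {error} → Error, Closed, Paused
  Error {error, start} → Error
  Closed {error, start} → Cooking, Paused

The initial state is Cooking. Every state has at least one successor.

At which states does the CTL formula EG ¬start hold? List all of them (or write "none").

States satisfying ¬start: {Cooking, Paused}.
States satisfying EG ¬start: {Cooking, Paused}.

{Cooking, Paused}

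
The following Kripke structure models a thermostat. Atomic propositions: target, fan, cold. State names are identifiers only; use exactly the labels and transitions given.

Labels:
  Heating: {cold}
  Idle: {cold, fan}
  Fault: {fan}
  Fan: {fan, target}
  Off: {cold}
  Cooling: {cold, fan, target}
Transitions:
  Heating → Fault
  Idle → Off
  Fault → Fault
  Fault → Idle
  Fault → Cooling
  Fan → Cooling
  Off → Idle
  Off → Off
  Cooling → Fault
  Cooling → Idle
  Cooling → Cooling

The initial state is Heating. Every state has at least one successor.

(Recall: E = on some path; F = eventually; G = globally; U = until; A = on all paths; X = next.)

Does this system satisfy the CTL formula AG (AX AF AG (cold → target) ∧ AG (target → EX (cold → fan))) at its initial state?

Does not hold

States satisfying AG (AX AF AG (cold → target) ∧ AG (target → EX (cold → fan))): ∅.
Cooling is reachable from Heating and violates AX AF AG (cold → target) ∧ AG (target → EX (cold → fan)), so AG fails at Heating.
Heating ∉ Sat(AG (AX AF AG (cold → target) ∧ AG (target → EX (cold → fan)))).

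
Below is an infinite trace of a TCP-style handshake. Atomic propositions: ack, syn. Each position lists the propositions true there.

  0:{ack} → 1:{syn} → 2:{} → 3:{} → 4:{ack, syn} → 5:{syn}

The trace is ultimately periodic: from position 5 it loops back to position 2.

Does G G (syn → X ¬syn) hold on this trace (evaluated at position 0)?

G (syn → X ¬syn) must hold at every position from 0 onward. It fails at position 0, so G G (syn → X ¬syn) is false.

No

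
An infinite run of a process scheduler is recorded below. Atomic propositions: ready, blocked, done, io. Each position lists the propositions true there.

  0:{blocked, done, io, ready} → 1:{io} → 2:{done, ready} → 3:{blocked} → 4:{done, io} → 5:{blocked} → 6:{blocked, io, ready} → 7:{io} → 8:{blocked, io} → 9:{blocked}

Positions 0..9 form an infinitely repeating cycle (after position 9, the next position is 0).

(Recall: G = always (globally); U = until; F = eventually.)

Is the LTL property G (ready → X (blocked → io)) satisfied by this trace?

Does not hold

ready → X (blocked → io) must hold at every position from 0 onward. It fails at position 2, so G (ready → X (blocked → io)) is false.
Positions where ready holds: 0, 2, 6.
Check X (blocked → io) at each: 0→ok, 2→fails, 6→ok.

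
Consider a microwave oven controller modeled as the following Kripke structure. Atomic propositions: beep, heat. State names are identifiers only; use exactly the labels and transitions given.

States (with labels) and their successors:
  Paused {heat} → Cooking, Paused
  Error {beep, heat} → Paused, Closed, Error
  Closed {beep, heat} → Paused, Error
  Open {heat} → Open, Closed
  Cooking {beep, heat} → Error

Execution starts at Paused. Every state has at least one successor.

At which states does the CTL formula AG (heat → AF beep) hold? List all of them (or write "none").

States satisfying heat → AF beep: {Error, Closed, Cooking}.
States satisfying AG (heat → AF beep): ∅.

none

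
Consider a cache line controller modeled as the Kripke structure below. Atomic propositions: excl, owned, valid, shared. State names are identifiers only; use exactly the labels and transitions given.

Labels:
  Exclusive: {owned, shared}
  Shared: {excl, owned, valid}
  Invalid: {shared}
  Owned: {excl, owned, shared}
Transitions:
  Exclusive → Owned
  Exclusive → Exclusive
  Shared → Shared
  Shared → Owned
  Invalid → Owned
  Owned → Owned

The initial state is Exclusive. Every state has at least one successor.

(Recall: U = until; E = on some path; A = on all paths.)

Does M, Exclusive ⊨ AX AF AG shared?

States satisfying AF AG shared: {Exclusive, Invalid, Owned}.
States satisfying AX AF AG shared: {Exclusive, Invalid, Owned}.
Exclusive ∈ Sat(AX AF AG shared).

Satisfied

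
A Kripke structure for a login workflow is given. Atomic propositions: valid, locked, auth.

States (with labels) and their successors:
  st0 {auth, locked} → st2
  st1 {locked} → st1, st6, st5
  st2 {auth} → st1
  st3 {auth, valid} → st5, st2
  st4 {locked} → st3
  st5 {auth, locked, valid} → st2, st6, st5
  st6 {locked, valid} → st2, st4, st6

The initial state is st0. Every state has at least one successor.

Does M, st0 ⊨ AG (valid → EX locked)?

Holds

States satisfying valid → EX locked: {st0, st1, st2, st3, st4, st5, st6}.
States satisfying AG (valid → EX locked): {st0, st1, st2, st3, st4, st5, st6}.
Every state reachable from st0 satisfies valid → EX locked.
st0 ∈ Sat(AG (valid → EX locked)).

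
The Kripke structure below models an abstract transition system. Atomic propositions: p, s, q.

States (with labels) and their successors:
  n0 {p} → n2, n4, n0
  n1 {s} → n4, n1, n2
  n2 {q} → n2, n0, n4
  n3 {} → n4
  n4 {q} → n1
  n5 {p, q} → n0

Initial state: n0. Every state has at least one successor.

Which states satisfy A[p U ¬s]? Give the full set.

States satisfying p: {n0, n5}.
States satisfying ¬s: {n0, n2, n3, n4, n5}.
States satisfying A[p U ¬s]: {n0, n2, n3, n4, n5}.

{n0, n2, n3, n4, n5}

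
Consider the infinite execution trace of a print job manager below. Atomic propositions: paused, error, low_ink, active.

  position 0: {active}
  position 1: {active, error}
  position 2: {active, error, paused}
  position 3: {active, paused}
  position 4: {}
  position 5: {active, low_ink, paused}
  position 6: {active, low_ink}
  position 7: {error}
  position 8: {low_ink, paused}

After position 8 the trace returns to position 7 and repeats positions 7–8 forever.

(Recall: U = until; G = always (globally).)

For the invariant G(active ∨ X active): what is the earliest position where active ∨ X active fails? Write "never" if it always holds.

7

Check active ∨ X active at each position in order: 0 ✓, 1 ✓, 2 ✓, 3 ✓, 4 ✓, 5 ✓, 6 ✓.
At position 7 the labels are {error} and the next position 8 has {low_ink, paused}, so active ∨ X active is false there. This is the first violation.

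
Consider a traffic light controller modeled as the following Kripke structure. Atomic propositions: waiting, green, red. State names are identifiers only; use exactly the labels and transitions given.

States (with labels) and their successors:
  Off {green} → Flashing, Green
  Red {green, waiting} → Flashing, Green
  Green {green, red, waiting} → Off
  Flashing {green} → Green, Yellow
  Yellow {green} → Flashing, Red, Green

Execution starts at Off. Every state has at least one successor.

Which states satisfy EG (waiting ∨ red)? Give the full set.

none

States satisfying waiting ∨ red: {Red, Green}.
States satisfying EG (waiting ∨ red): ∅.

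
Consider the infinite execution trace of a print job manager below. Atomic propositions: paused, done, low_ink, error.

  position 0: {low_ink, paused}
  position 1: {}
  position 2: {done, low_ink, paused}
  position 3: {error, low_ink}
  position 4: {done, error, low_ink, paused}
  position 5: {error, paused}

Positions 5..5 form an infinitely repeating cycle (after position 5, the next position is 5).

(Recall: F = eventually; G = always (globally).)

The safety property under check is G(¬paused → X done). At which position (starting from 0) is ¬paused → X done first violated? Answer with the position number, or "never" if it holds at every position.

¬paused → X done holds at every position 0..5, and those are all the positions the trace ever visits, so the invariant G(¬paused → X done) is never violated.

never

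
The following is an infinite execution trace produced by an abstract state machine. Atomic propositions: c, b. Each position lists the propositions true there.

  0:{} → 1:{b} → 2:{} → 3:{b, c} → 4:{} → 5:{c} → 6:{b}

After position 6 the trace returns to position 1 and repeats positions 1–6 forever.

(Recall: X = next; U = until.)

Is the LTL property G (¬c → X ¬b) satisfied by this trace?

¬c → X ¬b must hold at every position from 0 onward. It fails at position 0, so G (¬c → X ¬b) is false.
Positions where ¬c holds: 0, 1, 2, 4, 6.
Check X ¬b at each: 0→fails, 1→ok, 2→fails, 4→ok, 6→fails.

No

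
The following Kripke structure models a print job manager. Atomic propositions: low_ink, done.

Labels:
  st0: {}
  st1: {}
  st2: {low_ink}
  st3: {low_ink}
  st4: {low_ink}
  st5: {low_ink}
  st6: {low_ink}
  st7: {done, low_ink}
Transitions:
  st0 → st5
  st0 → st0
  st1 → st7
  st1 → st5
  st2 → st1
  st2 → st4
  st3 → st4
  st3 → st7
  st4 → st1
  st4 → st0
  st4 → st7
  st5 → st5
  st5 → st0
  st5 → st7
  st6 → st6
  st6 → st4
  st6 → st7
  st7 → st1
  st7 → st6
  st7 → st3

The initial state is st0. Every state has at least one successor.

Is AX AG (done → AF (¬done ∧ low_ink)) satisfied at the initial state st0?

Violated

States satisfying AG (done → AF (¬done ∧ low_ink)): ∅.
States satisfying AX AG (done → AF (¬done ∧ low_ink)): ∅.
st0 ∉ Sat(AX AG (done → AF (¬done ∧ low_ink))).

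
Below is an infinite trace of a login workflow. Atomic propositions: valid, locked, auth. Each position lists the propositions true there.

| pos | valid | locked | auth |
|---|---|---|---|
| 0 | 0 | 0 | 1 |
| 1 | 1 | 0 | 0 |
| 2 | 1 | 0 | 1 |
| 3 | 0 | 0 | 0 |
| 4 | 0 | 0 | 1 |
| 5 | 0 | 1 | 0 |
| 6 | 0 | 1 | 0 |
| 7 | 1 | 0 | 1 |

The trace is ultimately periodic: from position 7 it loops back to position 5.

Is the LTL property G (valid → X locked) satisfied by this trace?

No

valid → X locked must hold at every position from 0 onward. It fails at position 1, so G (valid → X locked) is false.
Positions where valid holds: 1, 2, 7.
Check X locked at each: 1→fails, 2→fails, 7→ok.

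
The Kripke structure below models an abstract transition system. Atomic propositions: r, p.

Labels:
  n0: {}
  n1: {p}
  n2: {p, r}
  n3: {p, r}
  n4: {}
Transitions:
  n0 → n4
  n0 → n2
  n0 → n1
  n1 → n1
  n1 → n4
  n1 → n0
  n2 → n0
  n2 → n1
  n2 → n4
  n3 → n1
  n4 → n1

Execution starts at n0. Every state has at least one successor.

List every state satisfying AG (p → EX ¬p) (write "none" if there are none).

{n0, n1, n2, n4}

States satisfying p → EX ¬p: {n0, n1, n2, n4}.
States satisfying AG (p → EX ¬p): {n0, n1, n2, n4}.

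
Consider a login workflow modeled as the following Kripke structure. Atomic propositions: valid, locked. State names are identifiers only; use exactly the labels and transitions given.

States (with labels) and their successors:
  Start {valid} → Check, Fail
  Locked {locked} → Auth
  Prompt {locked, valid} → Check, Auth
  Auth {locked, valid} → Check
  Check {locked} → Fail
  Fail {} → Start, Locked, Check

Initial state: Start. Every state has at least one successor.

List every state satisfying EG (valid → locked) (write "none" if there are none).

{Locked, Prompt, Auth, Check, Fail}

States satisfying valid → locked: {Locked, Prompt, Auth, Check, Fail}.
States satisfying EG (valid → locked): {Locked, Prompt, Auth, Check, Fail}.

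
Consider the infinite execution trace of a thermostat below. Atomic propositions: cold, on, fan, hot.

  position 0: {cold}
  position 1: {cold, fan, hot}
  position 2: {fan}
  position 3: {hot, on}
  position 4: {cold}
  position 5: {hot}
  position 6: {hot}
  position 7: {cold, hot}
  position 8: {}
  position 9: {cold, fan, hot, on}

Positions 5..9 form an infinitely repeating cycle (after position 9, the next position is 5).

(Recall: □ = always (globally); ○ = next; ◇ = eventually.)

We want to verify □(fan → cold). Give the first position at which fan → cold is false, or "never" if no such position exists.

2

Check fan → cold at each position in order: 0 ✓, 1 ✓.
At position 2 the labels are {fan}, so fan → cold is false there. This is the first violation.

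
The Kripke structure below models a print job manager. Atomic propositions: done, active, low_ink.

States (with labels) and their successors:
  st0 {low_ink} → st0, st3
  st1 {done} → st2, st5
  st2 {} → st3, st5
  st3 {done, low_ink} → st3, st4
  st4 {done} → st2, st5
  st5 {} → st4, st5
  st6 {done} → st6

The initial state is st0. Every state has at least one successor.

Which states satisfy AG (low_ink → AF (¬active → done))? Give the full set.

{st1, st2, st3, st4, st5, st6}

States satisfying low_ink → AF (¬active → done): {st1, st2, st3, st4, st5, st6}.
States satisfying AG (low_ink → AF (¬active → done)): {st1, st2, st3, st4, st5, st6}.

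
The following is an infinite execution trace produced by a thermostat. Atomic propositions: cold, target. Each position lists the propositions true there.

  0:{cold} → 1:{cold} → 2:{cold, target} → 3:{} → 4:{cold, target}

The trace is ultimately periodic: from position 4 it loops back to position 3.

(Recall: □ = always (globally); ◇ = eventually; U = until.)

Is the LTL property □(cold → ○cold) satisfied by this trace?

cold → ○cold must hold at every position from 0 onward. It fails at position 2, so □(cold → ○cold) is false.
Positions where cold holds: 0, 1, 2, 4.
Check ○cold at each: 0→ok, 1→ok, 2→fails, 4→fails.

Violated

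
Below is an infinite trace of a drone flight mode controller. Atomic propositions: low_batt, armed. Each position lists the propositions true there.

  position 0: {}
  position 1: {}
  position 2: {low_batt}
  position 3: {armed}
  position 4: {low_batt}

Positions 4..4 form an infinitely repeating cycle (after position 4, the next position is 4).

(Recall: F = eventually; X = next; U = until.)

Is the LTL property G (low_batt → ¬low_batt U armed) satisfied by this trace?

low_batt → ¬low_batt U armed must hold at every position from 0 onward. It fails at position 2, so G (low_batt → ¬low_batt U armed) is false.
Positions where low_batt holds: 2, 4.
Check ¬low_batt U armed at each: 2→fails, 4→fails.

Does not hold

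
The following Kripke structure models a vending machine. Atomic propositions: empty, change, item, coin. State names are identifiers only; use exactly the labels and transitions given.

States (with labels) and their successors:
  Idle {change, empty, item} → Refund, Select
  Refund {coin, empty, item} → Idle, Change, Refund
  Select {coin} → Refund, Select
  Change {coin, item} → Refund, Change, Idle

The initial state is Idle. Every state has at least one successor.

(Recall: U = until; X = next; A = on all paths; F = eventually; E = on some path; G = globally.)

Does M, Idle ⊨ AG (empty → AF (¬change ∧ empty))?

No

States satisfying empty → AF (¬change ∧ empty): {Refund, Select, Change}.
States satisfying AG (empty → AF (¬change ∧ empty)): ∅.
Idle is reachable from Idle and violates empty → AF (¬change ∧ empty), so AG fails at Idle.
Idle ∉ Sat(AG (empty → AF (¬change ∧ empty))).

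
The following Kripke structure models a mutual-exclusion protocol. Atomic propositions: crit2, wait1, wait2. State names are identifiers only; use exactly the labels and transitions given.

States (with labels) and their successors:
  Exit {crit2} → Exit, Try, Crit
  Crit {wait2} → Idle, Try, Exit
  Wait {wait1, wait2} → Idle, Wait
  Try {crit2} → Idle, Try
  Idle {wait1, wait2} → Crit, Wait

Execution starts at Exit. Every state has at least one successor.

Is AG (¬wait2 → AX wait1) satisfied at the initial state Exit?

States satisfying ¬wait2 → AX wait1: {Crit, Wait, Idle}.
States satisfying AG (¬wait2 → AX wait1): ∅.
Exit is reachable from Exit and violates ¬wait2 → AX wait1, so AG fails at Exit.
Exit ∉ Sat(AG (¬wait2 → AX wait1)).

No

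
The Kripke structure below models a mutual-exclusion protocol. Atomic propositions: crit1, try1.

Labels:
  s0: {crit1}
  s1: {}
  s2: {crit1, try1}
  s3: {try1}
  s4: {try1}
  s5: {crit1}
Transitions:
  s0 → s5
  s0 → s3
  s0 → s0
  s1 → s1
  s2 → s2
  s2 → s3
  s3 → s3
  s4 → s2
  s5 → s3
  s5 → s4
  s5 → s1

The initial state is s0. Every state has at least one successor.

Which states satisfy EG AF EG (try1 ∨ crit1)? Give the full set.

States satisfying AF EG (try1 ∨ crit1): {s0, s2, s3, s4, s5}.
States satisfying EG AF EG (try1 ∨ crit1): {s0, s2, s3, s4, s5}.

{s0, s2, s3, s4, s5}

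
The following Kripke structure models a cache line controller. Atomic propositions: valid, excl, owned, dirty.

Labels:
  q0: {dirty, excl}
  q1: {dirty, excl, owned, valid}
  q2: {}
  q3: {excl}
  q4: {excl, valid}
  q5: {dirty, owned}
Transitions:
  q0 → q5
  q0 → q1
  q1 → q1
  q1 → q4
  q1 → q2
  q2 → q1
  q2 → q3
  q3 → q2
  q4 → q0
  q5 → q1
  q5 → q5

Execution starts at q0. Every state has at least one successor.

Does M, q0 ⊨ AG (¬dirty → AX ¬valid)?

States satisfying ¬dirty → AX ¬valid: {q0, q1, q3, q4, q5}.
States satisfying AG (¬dirty → AX ¬valid): ∅.
q2 is reachable from q0 and violates ¬dirty → AX ¬valid, so AG fails at q0.
q0 ∉ Sat(AG (¬dirty → AX ¬valid)).

Does not hold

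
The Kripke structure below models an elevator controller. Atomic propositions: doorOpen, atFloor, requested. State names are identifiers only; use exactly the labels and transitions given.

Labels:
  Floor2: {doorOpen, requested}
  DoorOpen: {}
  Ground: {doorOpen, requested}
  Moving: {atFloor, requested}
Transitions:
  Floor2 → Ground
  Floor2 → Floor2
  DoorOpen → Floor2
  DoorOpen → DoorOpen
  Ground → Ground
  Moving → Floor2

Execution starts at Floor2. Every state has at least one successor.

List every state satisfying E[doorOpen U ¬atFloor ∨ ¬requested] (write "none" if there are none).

{Floor2, DoorOpen, Ground}

States satisfying doorOpen: {Floor2, Ground}.
States satisfying ¬atFloor ∨ ¬requested: {Floor2, DoorOpen, Ground}.
States satisfying E[doorOpen U ¬atFloor ∨ ¬requested]: {Floor2, DoorOpen, Ground}.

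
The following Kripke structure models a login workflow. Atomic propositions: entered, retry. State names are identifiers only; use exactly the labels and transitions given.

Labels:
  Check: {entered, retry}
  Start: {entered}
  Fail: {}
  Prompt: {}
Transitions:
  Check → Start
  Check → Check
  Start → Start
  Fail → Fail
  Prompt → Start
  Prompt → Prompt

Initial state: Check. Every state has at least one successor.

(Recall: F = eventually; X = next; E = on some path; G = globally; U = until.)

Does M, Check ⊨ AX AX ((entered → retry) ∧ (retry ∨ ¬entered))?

States satisfying AX ((entered → retry) ∧ (retry ∨ ¬entered)): {Fail}.
States satisfying AX AX ((entered → retry) ∧ (retry ∨ ¬entered)): {Fail}.
Check ∉ Sat(AX AX ((entered → retry) ∧ (retry ∨ ¬entered))).

Does not hold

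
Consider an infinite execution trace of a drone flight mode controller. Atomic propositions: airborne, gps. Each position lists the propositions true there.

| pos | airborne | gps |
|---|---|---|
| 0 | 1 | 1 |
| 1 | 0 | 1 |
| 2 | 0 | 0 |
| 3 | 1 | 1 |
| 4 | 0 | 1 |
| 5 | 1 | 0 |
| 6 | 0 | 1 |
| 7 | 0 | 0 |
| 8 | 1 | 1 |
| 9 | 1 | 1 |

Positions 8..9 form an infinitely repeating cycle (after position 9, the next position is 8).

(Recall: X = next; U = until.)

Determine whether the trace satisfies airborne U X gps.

Yes

Walking from position 0: X gps first holds at position 0, and airborne holds at every earlier position along the way, so airborne U X gps holds.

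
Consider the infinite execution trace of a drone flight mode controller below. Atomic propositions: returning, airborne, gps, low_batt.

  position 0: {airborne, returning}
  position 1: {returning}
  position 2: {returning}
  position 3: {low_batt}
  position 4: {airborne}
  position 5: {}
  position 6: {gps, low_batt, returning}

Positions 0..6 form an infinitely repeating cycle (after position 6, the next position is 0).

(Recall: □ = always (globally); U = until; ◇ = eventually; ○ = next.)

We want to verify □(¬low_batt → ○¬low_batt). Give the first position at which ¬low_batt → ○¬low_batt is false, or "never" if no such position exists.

Check ¬low_batt → ○¬low_batt at each position in order: 0 ✓, 1 ✓.
At position 2 the labels are {returning} and the next position 3 has {low_batt}, so ¬low_batt → ○¬low_batt is false there. This is the first violation.

2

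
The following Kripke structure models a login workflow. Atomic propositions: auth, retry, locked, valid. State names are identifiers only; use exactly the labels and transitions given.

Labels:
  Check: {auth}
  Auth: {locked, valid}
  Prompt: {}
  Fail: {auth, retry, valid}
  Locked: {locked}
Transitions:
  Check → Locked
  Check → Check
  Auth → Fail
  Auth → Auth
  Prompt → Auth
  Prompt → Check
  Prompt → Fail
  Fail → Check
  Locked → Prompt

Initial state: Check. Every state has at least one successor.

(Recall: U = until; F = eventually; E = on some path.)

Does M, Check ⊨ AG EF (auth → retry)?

Yes

States satisfying EF (auth → retry): {Check, Auth, Prompt, Fail, Locked}.
States satisfying AG EF (auth → retry): {Check, Auth, Prompt, Fail, Locked}.
Every state reachable from Check satisfies EF (auth → retry).
Check ∈ Sat(AG EF (auth → retry)).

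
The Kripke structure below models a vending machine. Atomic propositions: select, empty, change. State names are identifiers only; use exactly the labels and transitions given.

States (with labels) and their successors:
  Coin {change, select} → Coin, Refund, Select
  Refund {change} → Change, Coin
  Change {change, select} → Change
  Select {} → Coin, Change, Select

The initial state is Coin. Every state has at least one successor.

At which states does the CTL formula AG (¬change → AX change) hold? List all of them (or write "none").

{Change}

States satisfying ¬change → AX change: {Coin, Refund, Change}.
States satisfying AG (¬change → AX change): {Change}.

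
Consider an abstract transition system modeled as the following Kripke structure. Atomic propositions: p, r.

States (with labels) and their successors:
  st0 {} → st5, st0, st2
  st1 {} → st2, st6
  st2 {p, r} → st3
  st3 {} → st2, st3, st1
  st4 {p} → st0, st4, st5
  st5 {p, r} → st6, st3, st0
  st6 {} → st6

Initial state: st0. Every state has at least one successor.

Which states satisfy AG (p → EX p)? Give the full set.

{st6}

States satisfying p → EX p: {st0, st1, st3, st4, st6}.
States satisfying AG (p → EX p): {st6}.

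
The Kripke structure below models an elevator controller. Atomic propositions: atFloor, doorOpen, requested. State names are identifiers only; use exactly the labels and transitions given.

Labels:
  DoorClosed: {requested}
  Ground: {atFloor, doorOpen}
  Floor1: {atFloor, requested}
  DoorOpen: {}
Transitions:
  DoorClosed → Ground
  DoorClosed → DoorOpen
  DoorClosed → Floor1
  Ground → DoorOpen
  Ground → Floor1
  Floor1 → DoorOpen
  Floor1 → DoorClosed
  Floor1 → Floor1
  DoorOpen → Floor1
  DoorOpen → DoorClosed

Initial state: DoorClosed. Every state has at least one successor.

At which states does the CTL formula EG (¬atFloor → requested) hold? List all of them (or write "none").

{DoorClosed, Ground, Floor1}

States satisfying ¬atFloor → requested: {DoorClosed, Ground, Floor1}.
States satisfying EG (¬atFloor → requested): {DoorClosed, Ground, Floor1}.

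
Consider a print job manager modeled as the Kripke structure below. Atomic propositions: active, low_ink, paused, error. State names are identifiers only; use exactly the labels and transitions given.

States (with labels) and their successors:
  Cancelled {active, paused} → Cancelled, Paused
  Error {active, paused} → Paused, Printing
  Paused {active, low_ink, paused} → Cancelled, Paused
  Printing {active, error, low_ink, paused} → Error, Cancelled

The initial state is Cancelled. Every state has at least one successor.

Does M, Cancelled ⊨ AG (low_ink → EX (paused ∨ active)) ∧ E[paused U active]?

States satisfying low_ink → EX (paused ∨ active): {Cancelled, Error, Paused, Printing}.
States satisfying AG (low_ink → EX (paused ∨ active)): {Cancelled, Error, Paused, Printing}.
States satisfying paused: {Cancelled, Error, Paused, Printing}.
States satisfying active: {Cancelled, Error, Paused, Printing}.
States satisfying E[paused U active]: {Cancelled, Error, Paused, Printing}.
States satisfying AG (low_ink → EX (paused ∨ active)) ∧ E[paused U active]: {Cancelled, Error, Paused, Printing}.
Cancelled ∈ Sat(AG (low_ink → EX (paused ∨ active)) ∧ E[paused U active]).

Yes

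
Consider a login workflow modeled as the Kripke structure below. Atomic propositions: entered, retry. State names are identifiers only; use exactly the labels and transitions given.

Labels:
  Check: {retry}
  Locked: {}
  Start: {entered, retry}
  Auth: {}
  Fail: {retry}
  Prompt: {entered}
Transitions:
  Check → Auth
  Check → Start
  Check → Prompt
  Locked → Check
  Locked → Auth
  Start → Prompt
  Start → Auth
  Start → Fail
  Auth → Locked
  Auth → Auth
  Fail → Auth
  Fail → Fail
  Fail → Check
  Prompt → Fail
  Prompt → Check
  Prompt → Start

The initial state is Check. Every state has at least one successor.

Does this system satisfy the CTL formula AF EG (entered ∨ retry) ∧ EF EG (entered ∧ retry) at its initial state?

States satisfying EG (entered ∨ retry): {Check, Start, Fail, Prompt}.
States satisfying AF EG (entered ∨ retry): {Check, Start, Fail, Prompt}.
States satisfying EG (entered ∧ retry): ∅.
States satisfying EF EG (entered ∧ retry): ∅.
States satisfying AF EG (entered ∨ retry) ∧ EF EG (entered ∧ retry): ∅.
Check ∉ Sat(AF EG (entered ∨ retry) ∧ EF EG (entered ∧ retry)).

Violated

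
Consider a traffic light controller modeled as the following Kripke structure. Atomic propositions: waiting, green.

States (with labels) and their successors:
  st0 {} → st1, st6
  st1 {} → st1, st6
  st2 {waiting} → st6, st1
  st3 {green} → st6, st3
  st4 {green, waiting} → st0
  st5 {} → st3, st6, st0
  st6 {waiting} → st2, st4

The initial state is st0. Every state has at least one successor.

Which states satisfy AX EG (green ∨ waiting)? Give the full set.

{st3}

States satisfying EG (green ∨ waiting): {st2, st3, st6}.
States satisfying AX EG (green ∨ waiting): {st3}.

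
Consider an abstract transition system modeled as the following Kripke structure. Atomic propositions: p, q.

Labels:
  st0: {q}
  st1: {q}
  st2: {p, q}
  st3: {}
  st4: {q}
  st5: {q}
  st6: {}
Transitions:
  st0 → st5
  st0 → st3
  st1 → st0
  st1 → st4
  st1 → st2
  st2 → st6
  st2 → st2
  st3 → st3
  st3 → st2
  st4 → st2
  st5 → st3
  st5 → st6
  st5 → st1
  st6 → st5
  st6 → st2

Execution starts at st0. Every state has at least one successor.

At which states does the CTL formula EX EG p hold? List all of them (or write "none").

{st1, st2, st3, st4, st6}

States satisfying EG p: {st2}.
States satisfying EX EG p: {st1, st2, st3, st4, st6}.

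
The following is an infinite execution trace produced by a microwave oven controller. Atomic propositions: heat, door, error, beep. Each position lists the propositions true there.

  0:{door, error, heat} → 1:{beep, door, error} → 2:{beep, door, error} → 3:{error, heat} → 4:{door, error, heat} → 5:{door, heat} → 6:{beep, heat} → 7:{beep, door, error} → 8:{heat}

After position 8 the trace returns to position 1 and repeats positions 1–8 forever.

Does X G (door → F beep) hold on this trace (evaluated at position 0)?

Holds

The position after 0 is 1; G (door → F beep) is true there.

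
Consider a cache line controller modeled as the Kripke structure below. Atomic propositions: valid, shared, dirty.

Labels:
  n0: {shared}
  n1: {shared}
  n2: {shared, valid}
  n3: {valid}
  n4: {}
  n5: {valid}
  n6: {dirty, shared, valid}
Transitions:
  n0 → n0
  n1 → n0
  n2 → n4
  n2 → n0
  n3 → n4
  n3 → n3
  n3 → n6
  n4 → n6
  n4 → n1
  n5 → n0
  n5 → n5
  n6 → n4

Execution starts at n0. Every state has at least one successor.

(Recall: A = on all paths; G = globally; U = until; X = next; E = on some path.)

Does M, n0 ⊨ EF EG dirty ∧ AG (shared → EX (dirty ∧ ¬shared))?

Violated

States satisfying EG dirty: ∅.
States satisfying EF EG dirty: ∅.
States satisfying shared → EX (dirty ∧ ¬shared): {n3, n4, n5}.
States satisfying AG (shared → EX (dirty ∧ ¬shared)): ∅.
States satisfying EF EG dirty ∧ AG (shared → EX (dirty ∧ ¬shared)): ∅.
n0 ∉ Sat(EF EG dirty ∧ AG (shared → EX (dirty ∧ ¬shared))).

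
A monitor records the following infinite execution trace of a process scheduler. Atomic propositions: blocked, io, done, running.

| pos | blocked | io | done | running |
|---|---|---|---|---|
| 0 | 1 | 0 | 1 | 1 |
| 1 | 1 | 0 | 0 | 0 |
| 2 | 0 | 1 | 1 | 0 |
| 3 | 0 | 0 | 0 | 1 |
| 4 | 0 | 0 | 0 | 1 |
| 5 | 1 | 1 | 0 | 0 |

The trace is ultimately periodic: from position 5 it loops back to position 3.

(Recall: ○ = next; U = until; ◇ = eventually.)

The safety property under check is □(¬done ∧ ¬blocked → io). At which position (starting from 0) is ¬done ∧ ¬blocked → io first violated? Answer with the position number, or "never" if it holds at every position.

3

Check ¬done ∧ ¬blocked → io at each position in order: 0 ✓, 1 ✓, 2 ✓.
At position 3 the labels are {running}, so ¬done ∧ ¬blocked → io is false there. This is the first violation.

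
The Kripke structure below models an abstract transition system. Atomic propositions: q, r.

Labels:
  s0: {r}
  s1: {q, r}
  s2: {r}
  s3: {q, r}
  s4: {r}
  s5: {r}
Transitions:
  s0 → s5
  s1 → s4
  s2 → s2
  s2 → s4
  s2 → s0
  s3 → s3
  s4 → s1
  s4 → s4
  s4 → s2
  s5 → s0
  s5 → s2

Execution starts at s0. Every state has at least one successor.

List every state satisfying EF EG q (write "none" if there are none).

{s3}

States satisfying EG q: {s3}.
States satisfying EF EG q: {s3}.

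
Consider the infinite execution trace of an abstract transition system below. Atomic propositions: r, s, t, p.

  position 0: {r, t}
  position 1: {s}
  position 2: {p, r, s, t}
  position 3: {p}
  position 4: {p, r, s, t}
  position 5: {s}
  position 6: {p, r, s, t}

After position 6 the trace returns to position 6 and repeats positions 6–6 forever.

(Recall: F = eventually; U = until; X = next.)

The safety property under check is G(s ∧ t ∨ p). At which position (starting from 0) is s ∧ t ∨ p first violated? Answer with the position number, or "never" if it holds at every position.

0

At position 0 the labels are {r, t}, so s ∧ t ∨ p is false there. This is the first violation.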